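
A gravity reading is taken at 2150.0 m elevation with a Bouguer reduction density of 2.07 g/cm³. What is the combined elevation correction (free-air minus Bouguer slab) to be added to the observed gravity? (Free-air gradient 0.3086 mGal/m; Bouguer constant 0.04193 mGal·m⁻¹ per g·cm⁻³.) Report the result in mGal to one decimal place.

476.9

Combined gradient = 0.3086 − 0.04193 × 2.07 = 0.2218049 mGal/m
Combined elevation correction = 0.2218049 × 2150.0 = 476.9 mGal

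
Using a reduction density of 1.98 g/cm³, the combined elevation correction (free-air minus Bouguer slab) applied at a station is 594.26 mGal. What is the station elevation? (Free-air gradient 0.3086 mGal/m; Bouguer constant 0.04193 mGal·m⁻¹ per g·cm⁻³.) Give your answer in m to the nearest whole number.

Combined gradient = 0.3086 − 0.04193 × 1.98 = 0.2255786 mGal/m
h = 594.26 / 0.2255786 = 2634.38 m

2634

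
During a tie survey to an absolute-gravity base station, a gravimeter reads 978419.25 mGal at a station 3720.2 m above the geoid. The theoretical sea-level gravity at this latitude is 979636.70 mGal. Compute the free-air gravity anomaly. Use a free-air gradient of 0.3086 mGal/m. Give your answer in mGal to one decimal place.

-69.4

Free-air correction = 0.3086 × 3720.2 = 1148.05 mGal
Free-air anomaly = 978419.25 − 979636.70 + (1148.05) = -69.40 mGal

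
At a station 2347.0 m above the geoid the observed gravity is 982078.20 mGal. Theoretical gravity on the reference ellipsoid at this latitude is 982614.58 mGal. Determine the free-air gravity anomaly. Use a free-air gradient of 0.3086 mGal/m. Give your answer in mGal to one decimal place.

Free-air correction = 0.3086 × 2347.0 = 724.28 mGal
Free-air anomaly = 982078.20 − 982614.58 + (724.28) = 187.90 mGal

187.9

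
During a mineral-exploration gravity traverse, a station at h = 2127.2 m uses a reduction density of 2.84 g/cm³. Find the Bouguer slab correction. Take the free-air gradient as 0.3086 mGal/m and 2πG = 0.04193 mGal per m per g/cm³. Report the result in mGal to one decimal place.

253.3

Bouguer slab correction = 0.04193 × 2.84 × 2127.2 = 253.3 mGal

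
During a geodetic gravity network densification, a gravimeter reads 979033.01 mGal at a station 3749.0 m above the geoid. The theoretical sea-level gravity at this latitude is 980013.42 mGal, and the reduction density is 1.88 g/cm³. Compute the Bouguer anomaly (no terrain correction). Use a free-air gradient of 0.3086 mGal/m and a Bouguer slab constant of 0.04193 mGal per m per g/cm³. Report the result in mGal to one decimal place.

-119.0

Free-air correction = 0.3086 × 3749.0 = 1156.94 mGal
Free-air anomaly = 979033.01 − 980013.42 + (1156.94) = 176.53 mGal
Bouguer slab correction = 0.04193 × 1.88 × 3749.0 = 295.53 mGal
Simple Bouguer anomaly = 176.53 − (295.53) = -119.00 mGal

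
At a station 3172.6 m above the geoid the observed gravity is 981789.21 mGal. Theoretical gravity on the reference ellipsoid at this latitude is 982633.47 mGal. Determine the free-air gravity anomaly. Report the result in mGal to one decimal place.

Free-air correction = 0.3086 × 3172.6 = 979.06 mGal
Free-air anomaly = 981789.21 − 982633.47 + (979.06) = 134.80 mGal

134.8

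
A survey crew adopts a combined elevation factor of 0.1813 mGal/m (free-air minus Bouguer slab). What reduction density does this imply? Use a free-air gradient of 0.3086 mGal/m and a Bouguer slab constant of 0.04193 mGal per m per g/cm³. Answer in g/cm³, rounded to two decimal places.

3.04

0.1813 = 0.3086 − 0.04193 × ρ
ρ = (0.3086 − 0.1813) / 0.04193 = 3.04 g/cm³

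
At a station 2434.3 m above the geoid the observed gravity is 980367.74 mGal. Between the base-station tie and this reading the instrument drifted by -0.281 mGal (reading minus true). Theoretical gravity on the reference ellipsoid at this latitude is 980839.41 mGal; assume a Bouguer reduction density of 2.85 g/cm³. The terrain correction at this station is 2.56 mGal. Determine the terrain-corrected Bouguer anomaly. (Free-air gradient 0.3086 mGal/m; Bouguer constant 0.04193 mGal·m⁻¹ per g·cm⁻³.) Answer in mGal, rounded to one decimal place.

Drift-corrected reading = 980367.74 − (-0.281) = 980368.021 mGal
Free-air correction = 0.3086 × 2434.3 = 751.22 mGal
Free-air anomaly = 980368.021 − 980839.41 + (751.22) = 279.831 mGal
Bouguer slab correction = 0.04193 × 2.85 × 2434.3 = 290.90 mGal
Simple Bouguer anomaly = 279.831 − (290.90) = -11.069 mGal
Complete Bouguer anomaly = -11.069 + 2.56 = -8.509 mGal

-8.5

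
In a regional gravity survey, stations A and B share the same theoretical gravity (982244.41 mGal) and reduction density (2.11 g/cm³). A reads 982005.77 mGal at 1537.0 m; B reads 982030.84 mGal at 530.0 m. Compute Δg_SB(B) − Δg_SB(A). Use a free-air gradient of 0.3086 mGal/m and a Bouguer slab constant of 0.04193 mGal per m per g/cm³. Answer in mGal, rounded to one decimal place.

-196.6

Δg_SB(A) = 982005.77 − 982244.41 + 0.3086×1537.0 − 0.04193×2.11×1537.0 = 99.70 mGal
Δg_SB(B) = 982030.84 − 982244.41 + 0.3086×530.0 − 0.04193×2.11×530.0 = -96.90 mGal
Difference = -96.90 − (99.70) = -196.60 mGal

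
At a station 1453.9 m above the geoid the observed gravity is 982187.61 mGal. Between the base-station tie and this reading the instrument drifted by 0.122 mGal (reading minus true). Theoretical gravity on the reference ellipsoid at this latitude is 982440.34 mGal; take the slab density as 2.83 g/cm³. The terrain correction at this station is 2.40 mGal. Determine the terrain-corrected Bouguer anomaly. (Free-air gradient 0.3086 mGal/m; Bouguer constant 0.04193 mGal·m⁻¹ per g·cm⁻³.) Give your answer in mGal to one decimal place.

25.7

Drift-corrected reading = 982187.61 − (0.122) = 982187.488 mGal
Free-air correction = 0.3086 × 1453.9 = 448.67 mGal
Free-air anomaly = 982187.488 − 982440.34 + (448.67) = 195.818 mGal
Bouguer slab correction = 0.04193 × 2.83 × 1453.9 = 172.52 mGal
Simple Bouguer anomaly = 195.818 − (172.52) = 23.298 mGal
Complete Bouguer anomaly = 23.298 + 2.40 = 25.698 mGal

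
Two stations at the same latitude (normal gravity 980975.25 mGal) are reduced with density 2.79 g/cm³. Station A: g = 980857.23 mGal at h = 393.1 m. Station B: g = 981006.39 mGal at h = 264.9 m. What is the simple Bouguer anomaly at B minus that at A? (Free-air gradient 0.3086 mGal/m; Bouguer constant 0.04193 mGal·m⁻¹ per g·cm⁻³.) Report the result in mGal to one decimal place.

124.6

Δg_SB(A) = 980857.23 − 980975.25 + 0.3086×393.1 − 0.04193×2.79×393.1 = -42.70 mGal
Δg_SB(B) = 981006.39 − 980975.25 + 0.3086×264.9 − 0.04193×2.79×264.9 = 81.90 mGal
Difference = 81.90 − (-42.70) = 124.60 mGal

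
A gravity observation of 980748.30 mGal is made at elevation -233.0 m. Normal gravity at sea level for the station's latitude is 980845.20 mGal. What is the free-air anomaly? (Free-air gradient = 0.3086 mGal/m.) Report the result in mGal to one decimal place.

-168.8

Free-air correction = 0.3086 × -233.0 = -71.90 mGal
Free-air anomaly = 980748.30 − 980845.20 + (-71.90) = -168.80 mGal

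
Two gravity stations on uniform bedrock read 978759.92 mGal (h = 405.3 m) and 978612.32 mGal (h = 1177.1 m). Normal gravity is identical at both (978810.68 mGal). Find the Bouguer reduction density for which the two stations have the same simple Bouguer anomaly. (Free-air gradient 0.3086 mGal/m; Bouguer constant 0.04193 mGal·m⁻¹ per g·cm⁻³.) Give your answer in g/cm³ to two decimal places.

Δg_obs = 978612.32 − 978759.92 = -147.60 mGal over Δh = 1177.1 − 405.3 = 771.8 m
Equal Bouguer anomalies ⇒ Δg_obs + (0.3086 − 0.04193ρ)·Δh = 0
0.3086 − 0.04193ρ = −Δg_obs/Δh = 0.19124
ρ = (0.3086 − 0.19124) / 0.04193 = 2.80 g/cm³

2.80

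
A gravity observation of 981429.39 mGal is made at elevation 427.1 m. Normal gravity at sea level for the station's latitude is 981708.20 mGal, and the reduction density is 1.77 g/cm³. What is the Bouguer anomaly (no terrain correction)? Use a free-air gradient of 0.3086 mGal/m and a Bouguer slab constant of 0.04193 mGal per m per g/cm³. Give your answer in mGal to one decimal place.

-178.7

Free-air correction = 0.3086 × 427.1 = 131.80 mGal
Free-air anomaly = 981429.39 − 981708.20 + (131.80) = -147.01 mGal
Bouguer slab correction = 0.04193 × 1.77 × 427.1 = 31.70 mGal
Simple Bouguer anomaly = -147.01 − (31.70) = -178.71 mGal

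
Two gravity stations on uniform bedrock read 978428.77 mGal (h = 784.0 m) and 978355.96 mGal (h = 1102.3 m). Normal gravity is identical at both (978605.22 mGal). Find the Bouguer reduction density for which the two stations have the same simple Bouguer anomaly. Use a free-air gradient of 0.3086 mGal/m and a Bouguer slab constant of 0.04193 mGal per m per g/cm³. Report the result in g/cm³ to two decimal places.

1.90

Δg_obs = 978355.96 − 978428.77 = -72.81 mGal over Δh = 1102.3 − 784.0 = 318.3 m
Equal Bouguer anomalies ⇒ Δg_obs + (0.3086 − 0.04193ρ)·Δh = 0
0.3086 − 0.04193ρ = −Δg_obs/Δh = 0.22875
ρ = (0.3086 − 0.22875) / 0.04193 = 1.90 g/cm³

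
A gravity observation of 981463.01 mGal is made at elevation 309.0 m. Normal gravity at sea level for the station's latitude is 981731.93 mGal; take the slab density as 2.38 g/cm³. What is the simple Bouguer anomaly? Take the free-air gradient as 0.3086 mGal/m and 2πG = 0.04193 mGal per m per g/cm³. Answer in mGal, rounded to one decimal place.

Free-air correction = 0.3086 × 309.0 = 95.36 mGal
Free-air anomaly = 981463.01 − 981731.93 + (95.36) = -173.56 mGal
Bouguer slab correction = 0.04193 × 2.38 × 309.0 = 30.84 mGal
Simple Bouguer anomaly = -173.56 − (30.84) = -204.40 mGal

-204.4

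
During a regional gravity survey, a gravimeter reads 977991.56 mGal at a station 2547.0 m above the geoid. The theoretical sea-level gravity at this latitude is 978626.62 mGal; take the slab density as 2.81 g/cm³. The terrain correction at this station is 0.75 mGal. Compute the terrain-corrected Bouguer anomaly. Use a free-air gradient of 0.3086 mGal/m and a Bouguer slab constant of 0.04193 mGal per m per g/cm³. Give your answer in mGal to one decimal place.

Free-air correction = 0.3086 × 2547.0 = 786.00 mGal
Free-air anomaly = 977991.56 − 978626.62 + (786.00) = 150.94 mGal
Bouguer slab correction = 0.04193 × 2.81 × 2547.0 = 300.10 mGal
Simple Bouguer anomaly = 150.94 − (300.10) = -149.16 mGal
Complete Bouguer anomaly = -149.16 + 0.75 = -148.41 mGal

-148.4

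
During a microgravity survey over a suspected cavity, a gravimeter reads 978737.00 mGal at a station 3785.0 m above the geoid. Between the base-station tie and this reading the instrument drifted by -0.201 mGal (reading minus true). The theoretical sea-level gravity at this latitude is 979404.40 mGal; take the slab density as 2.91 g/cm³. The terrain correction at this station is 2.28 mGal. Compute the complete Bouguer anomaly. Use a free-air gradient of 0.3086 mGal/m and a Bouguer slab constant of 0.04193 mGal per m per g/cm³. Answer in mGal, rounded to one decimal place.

41.3

Drift-corrected reading = 978737.00 − (-0.201) = 978737.201 mGal
Free-air correction = 0.3086 × 3785.0 = 1168.05 mGal
Free-air anomaly = 978737.201 − 979404.40 + (1168.05) = 500.851 mGal
Bouguer slab correction = 0.04193 × 2.91 × 3785.0 = 461.83 mGal
Simple Bouguer anomaly = 500.851 − (461.83) = 39.021 mGal
Complete Bouguer anomaly = 39.021 + 2.28 = 41.301 mGal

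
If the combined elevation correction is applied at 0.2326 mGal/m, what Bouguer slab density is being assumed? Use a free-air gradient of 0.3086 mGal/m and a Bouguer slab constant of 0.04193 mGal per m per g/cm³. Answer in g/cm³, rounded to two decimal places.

0.2326 = 0.3086 − 0.04193 × ρ
ρ = (0.3086 − 0.2326) / 0.04193 = 1.81 g/cm³

1.81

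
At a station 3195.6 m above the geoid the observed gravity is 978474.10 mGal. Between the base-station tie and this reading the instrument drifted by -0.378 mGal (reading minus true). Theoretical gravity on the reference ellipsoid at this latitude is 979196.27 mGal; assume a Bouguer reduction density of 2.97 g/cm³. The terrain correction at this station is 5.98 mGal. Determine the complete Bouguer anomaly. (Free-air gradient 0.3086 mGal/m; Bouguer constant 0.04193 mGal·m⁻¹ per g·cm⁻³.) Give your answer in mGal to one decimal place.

-127.6

Drift-corrected reading = 978474.10 − (-0.378) = 978474.478 mGal
Free-air correction = 0.3086 × 3195.6 = 986.16 mGal
Free-air anomaly = 978474.478 − 979196.27 + (986.16) = 264.368 mGal
Bouguer slab correction = 0.04193 × 2.97 × 3195.6 = 397.95 mGal
Simple Bouguer anomaly = 264.368 − (397.95) = -133.582 mGal
Complete Bouguer anomaly = -133.582 + 5.98 = -127.602 mGal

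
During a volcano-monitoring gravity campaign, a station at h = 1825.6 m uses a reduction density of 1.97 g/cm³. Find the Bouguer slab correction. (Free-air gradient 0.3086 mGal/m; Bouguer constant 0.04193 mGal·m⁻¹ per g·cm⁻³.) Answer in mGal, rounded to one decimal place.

Bouguer slab correction = 0.04193 × 1.97 × 1825.6 = 150.8 mGal

150.8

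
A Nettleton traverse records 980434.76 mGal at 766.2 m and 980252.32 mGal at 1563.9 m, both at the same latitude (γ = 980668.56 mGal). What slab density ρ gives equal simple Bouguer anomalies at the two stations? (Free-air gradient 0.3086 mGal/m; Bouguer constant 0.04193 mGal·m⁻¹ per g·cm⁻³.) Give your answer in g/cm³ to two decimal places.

1.91

Δg_obs = 980252.32 − 980434.76 = -182.44 mGal over Δh = 1563.9 − 766.2 = 797.7 m
Equal Bouguer anomalies ⇒ Δg_obs + (0.3086 − 0.04193ρ)·Δh = 0
0.3086 − 0.04193ρ = −Δg_obs/Δh = 0.22871
ρ = (0.3086 − 0.22871) / 0.04193 = 1.91 g/cm³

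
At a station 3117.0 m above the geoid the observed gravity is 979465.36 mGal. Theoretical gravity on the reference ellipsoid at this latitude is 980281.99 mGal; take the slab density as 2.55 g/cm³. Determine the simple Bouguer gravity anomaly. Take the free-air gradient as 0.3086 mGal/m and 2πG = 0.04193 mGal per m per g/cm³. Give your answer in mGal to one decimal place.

-188.0

Free-air correction = 0.3086 × 3117.0 = 961.91 mGal
Free-air anomaly = 979465.36 − 980281.99 + (961.91) = 145.28 mGal
Bouguer slab correction = 0.04193 × 2.55 × 3117.0 = 333.27 mGal
Simple Bouguer anomaly = 145.28 − (333.27) = -187.99 mGal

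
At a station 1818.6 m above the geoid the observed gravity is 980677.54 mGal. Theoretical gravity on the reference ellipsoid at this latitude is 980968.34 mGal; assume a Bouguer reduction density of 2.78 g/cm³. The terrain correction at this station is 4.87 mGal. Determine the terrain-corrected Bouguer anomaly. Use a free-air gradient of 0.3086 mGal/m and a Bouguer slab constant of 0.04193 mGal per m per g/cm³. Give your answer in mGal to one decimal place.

63.3

Free-air correction = 0.3086 × 1818.6 = 561.22 mGal
Free-air anomaly = 980677.54 − 980968.34 + (561.22) = 270.42 mGal
Bouguer slab correction = 0.04193 × 2.78 × 1818.6 = 211.99 mGal
Simple Bouguer anomaly = 270.42 − (211.99) = 58.43 mGal
Complete Bouguer anomaly = 58.43 + 4.87 = 63.30 mGal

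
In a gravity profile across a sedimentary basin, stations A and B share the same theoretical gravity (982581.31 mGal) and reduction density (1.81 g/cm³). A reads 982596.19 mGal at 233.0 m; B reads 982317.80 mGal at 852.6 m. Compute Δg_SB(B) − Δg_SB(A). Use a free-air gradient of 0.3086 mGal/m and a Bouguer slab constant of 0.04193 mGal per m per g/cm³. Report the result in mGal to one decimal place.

Δg_SB(A) = 982596.19 − 982581.31 + 0.3086×233.0 − 0.04193×1.81×233.0 = 69.10 mGal
Δg_SB(B) = 982317.80 − 982581.31 + 0.3086×852.6 − 0.04193×1.81×852.6 = -65.10 mGal
Difference = -65.10 − (69.10) = -134.20 mGal

-134.2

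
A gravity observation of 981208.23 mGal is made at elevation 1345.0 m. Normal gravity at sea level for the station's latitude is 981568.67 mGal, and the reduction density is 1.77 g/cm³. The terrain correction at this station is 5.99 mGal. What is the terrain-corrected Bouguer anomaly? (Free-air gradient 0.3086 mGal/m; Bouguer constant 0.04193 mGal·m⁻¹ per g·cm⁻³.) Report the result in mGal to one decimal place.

Free-air correction = 0.3086 × 1345.0 = 415.07 mGal
Free-air anomaly = 981208.23 − 981568.67 + (415.07) = 54.63 mGal
Bouguer slab correction = 0.04193 × 1.77 × 1345.0 = 99.82 mGal
Simple Bouguer anomaly = 54.63 − (99.82) = -45.19 mGal
Complete Bouguer anomaly = -45.19 + 5.99 = -39.20 mGal

-39.2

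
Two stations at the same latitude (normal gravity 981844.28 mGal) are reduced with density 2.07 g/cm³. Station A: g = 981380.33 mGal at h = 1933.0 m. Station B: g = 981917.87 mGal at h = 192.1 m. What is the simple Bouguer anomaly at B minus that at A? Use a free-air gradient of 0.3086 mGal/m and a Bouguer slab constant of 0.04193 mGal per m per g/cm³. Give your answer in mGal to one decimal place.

Δg_SB(A) = 981380.33 − 981844.28 + 0.3086×1933.0 − 0.04193×2.07×1933.0 = -35.20 mGal
Δg_SB(B) = 981917.87 − 981844.28 + 0.3086×192.1 − 0.04193×2.07×192.1 = 116.20 mGal
Difference = 116.20 − (-35.20) = 151.40 mGal

151.4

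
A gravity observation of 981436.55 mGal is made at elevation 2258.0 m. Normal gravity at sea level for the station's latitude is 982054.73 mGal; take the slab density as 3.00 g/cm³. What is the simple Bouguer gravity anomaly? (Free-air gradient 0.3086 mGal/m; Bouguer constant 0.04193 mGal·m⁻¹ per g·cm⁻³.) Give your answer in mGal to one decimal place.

-205.4

Free-air correction = 0.3086 × 2258.0 = 696.82 mGal
Free-air anomaly = 981436.55 − 982054.73 + (696.82) = 78.64 mGal
Bouguer slab correction = 0.04193 × 3.00 × 2258.0 = 284.03 mGal
Simple Bouguer anomaly = 78.64 − (284.03) = -205.39 mGal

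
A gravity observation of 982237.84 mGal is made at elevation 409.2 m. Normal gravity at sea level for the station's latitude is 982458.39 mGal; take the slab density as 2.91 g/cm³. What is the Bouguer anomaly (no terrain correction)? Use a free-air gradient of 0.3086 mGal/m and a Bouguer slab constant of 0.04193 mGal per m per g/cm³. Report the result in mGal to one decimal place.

-144.2

Free-air correction = 0.3086 × 409.2 = 126.28 mGal
Free-air anomaly = 982237.84 − 982458.39 + (126.28) = -94.27 mGal
Bouguer slab correction = 0.04193 × 2.91 × 409.2 = 49.93 mGal
Simple Bouguer anomaly = -94.27 − (49.93) = -144.20 mGal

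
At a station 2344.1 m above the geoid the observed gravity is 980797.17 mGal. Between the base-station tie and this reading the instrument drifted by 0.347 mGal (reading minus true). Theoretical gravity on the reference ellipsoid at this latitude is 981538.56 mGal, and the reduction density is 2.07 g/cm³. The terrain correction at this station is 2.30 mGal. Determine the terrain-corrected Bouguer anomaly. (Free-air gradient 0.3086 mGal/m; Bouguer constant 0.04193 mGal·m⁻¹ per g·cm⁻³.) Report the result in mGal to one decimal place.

Drift-corrected reading = 980797.17 − (0.347) = 980796.823 mGal
Free-air correction = 0.3086 × 2344.1 = 723.39 mGal
Free-air anomaly = 980796.823 − 981538.56 + (723.39) = -18.347 mGal
Bouguer slab correction = 0.04193 × 2.07 × 2344.1 = 203.46 mGal
Simple Bouguer anomaly = -18.347 − (203.46) = -221.807 mGal
Complete Bouguer anomaly = -221.807 + 2.30 = -219.507 mGal

-219.5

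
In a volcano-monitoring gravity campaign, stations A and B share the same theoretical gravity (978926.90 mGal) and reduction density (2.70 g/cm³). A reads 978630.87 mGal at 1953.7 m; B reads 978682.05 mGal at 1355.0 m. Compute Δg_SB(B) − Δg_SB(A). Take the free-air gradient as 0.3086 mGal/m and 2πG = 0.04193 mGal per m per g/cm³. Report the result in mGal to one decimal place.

Δg_SB(A) = 978630.87 − 978926.90 + 0.3086×1953.7 − 0.04193×2.70×1953.7 = 85.70 mGal
Δg_SB(B) = 978682.05 − 978926.90 + 0.3086×1355.0 − 0.04193×2.70×1355.0 = 19.90 mGal
Difference = 19.90 − (85.70) = -65.80 mGal

-65.8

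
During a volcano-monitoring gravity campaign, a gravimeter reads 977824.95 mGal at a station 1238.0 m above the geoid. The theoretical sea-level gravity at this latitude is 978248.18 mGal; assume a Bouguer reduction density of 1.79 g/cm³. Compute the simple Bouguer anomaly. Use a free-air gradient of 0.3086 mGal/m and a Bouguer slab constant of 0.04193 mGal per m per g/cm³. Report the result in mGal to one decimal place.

-134.1

Free-air correction = 0.3086 × 1238.0 = 382.05 mGal
Free-air anomaly = 977824.95 − 978248.18 + (382.05) = -41.18 mGal
Bouguer slab correction = 0.04193 × 1.79 × 1238.0 = 92.92 mGal
Simple Bouguer anomaly = -41.18 − (92.92) = -134.10 mGal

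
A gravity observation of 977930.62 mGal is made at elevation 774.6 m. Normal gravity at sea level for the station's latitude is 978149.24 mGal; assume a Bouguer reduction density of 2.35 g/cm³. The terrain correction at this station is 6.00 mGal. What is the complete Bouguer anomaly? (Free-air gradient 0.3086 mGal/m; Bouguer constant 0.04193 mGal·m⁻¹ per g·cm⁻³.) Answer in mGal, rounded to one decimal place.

-49.9

Free-air correction = 0.3086 × 774.6 = 239.04 mGal
Free-air anomaly = 977930.62 − 978149.24 + (239.04) = 20.42 mGal
Bouguer slab correction = 0.04193 × 2.35 × 774.6 = 76.33 mGal
Simple Bouguer anomaly = 20.42 − (76.33) = -55.91 mGal
Complete Bouguer anomaly = -55.91 + 6.00 = -49.91 mGal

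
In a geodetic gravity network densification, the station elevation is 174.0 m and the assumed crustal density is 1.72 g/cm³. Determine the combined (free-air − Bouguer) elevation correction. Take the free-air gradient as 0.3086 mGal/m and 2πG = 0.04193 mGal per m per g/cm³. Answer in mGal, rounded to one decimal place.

Combined gradient = 0.3086 − 0.04193 × 1.72 = 0.2364804 mGal/m
Combined elevation correction = 0.2364804 × 174.0 = 41.1 mGal

41.1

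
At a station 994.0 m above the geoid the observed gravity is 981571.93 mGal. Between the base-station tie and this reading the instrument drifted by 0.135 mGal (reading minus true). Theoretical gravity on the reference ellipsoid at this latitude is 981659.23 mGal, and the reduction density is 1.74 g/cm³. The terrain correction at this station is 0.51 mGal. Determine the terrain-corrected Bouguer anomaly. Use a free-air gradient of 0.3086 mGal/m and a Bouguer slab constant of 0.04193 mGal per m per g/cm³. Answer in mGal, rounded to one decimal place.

Drift-corrected reading = 981571.93 − (0.135) = 981571.795 mGal
Free-air correction = 0.3086 × 994.0 = 306.75 mGal
Free-air anomaly = 981571.795 − 981659.23 + (306.75) = 219.315 mGal
Bouguer slab correction = 0.04193 × 1.74 × 994.0 = 72.52 mGal
Simple Bouguer anomaly = 219.315 − (72.52) = 146.795 mGal
Complete Bouguer anomaly = 146.795 + 0.51 = 147.305 mGal

147.3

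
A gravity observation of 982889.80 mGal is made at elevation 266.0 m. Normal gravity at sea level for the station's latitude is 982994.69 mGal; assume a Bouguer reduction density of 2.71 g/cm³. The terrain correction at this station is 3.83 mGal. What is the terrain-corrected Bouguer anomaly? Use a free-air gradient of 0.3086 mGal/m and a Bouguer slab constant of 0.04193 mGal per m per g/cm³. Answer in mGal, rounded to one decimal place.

Free-air correction = 0.3086 × 266.0 = 82.09 mGal
Free-air anomaly = 982889.80 − 982994.69 + (82.09) = -22.80 mGal
Bouguer slab correction = 0.04193 × 2.71 × 266.0 = 30.23 mGal
Simple Bouguer anomaly = -22.80 − (30.23) = -53.03 mGal
Complete Bouguer anomaly = -53.03 + 3.83 = -49.20 mGal

-49.2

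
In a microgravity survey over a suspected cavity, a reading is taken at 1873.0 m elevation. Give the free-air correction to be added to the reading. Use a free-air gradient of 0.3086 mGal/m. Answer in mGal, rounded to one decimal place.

Free-air correction = 0.3086 × 1873.0 = 578.0 mGal

578.0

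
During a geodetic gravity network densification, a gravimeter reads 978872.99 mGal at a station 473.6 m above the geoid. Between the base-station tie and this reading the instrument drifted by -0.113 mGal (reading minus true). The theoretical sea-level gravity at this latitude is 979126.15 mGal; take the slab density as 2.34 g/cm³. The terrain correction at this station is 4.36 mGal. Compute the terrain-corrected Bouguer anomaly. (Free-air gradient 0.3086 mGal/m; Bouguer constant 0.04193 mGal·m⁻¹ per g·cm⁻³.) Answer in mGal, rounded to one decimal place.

Drift-corrected reading = 978872.99 − (-0.113) = 978873.103 mGal
Free-air correction = 0.3086 × 473.6 = 146.15 mGal
Free-air anomaly = 978873.103 − 979126.15 + (146.15) = -106.897 mGal
Bouguer slab correction = 0.04193 × 2.34 × 473.6 = 46.47 mGal
Simple Bouguer anomaly = -106.897 − (46.47) = -153.367 mGal
Complete Bouguer anomaly = -153.367 + 4.36 = -149.007 mGal

-149.0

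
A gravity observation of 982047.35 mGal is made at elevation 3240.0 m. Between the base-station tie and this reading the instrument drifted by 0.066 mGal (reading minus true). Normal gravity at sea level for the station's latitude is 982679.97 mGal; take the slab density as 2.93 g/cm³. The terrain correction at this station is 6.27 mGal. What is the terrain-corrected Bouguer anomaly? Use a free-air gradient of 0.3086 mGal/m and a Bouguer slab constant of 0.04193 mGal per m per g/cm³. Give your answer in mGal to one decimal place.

-24.6

Drift-corrected reading = 982047.35 − (0.066) = 982047.284 mGal
Free-air correction = 0.3086 × 3240.0 = 999.86 mGal
Free-air anomaly = 982047.284 − 982679.97 + (999.86) = 367.174 mGal
Bouguer slab correction = 0.04193 × 2.93 × 3240.0 = 398.05 mGal
Simple Bouguer anomaly = 367.174 − (398.05) = -30.876 mGal
Complete Bouguer anomaly = -30.876 + 6.27 = -24.606 mGal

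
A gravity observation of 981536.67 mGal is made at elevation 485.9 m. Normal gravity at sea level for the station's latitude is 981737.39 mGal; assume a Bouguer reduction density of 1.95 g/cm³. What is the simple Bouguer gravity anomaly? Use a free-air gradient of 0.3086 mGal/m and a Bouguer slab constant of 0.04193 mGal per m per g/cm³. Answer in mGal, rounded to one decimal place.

-90.5

Free-air correction = 0.3086 × 485.9 = 149.95 mGal
Free-air anomaly = 981536.67 − 981737.39 + (149.95) = -50.77 mGal
Bouguer slab correction = 0.04193 × 1.95 × 485.9 = 39.73 mGal
Simple Bouguer anomaly = -50.77 − (39.73) = -90.50 mGal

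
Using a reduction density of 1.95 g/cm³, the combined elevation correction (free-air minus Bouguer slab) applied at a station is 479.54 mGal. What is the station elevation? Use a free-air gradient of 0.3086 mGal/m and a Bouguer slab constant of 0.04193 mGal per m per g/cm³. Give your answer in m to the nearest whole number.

2114

Combined gradient = 0.3086 − 0.04193 × 1.95 = 0.2268365 mGal/m
h = 479.54 / 0.2268365 = 2114.03 m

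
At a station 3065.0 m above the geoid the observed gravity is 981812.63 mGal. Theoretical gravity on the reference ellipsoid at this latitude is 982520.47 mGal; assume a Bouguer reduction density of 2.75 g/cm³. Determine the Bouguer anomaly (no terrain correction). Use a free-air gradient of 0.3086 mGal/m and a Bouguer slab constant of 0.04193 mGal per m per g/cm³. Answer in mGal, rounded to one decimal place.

-115.4

Free-air correction = 0.3086 × 3065.0 = 945.86 mGal
Free-air anomaly = 981812.63 − 982520.47 + (945.86) = 238.02 mGal
Bouguer slab correction = 0.04193 × 2.75 × 3065.0 = 353.42 mGal
Simple Bouguer anomaly = 238.02 − (353.42) = -115.40 mGal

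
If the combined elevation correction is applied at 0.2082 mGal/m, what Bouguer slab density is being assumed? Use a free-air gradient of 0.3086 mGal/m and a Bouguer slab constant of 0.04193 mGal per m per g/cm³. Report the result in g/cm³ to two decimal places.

2.39

0.2082 = 0.3086 − 0.04193 × ρ
ρ = (0.3086 − 0.2082) / 0.04193 = 2.39 g/cm³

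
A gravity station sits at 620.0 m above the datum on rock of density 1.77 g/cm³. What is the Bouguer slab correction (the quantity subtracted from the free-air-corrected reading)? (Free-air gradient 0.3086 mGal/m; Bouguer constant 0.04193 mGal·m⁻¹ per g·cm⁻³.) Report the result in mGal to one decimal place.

Bouguer slab correction = 0.04193 × 1.77 × 620.0 = 46.0 mGal

46.0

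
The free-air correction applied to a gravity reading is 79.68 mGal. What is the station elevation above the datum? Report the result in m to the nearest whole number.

258

h = 79.68 / 0.3086 = 258.20 m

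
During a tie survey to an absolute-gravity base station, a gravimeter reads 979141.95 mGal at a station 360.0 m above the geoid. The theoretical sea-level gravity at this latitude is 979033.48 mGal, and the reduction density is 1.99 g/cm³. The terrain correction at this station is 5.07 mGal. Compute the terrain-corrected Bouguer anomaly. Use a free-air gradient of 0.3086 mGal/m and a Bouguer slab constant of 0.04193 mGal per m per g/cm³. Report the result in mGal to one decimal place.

194.6

Free-air correction = 0.3086 × 360.0 = 111.10 mGal
Free-air anomaly = 979141.95 − 979033.48 + (111.10) = 219.57 mGal
Bouguer slab correction = 0.04193 × 1.99 × 360.0 = 30.04 mGal
Simple Bouguer anomaly = 219.57 − (30.04) = 189.53 mGal
Complete Bouguer anomaly = 189.53 + 5.07 = 194.60 mGal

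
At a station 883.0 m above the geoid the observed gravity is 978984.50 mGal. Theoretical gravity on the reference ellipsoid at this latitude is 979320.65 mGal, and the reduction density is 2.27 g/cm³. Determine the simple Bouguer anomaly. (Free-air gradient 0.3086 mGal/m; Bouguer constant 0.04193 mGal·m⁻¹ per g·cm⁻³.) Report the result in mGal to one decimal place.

Free-air correction = 0.3086 × 883.0 = 272.49 mGal
Free-air anomaly = 978984.50 − 979320.65 + (272.49) = -63.66 mGal
Bouguer slab correction = 0.04193 × 2.27 × 883.0 = 84.04 mGal
Simple Bouguer anomaly = -63.66 − (84.04) = -147.70 mGal

-147.7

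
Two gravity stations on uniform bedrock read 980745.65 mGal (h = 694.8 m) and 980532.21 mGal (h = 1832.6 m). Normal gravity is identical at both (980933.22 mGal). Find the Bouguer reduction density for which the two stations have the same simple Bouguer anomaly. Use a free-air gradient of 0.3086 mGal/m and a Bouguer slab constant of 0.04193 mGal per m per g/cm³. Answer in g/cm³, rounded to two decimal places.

2.89

Δg_obs = 980532.21 − 980745.65 = -213.44 mGal over Δh = 1832.6 − 694.8 = 1137.8 m
Equal Bouguer anomalies ⇒ Δg_obs + (0.3086 − 0.04193ρ)·Δh = 0
0.3086 − 0.04193ρ = −Δg_obs/Δh = 0.18759
ρ = (0.3086 − 0.18759) / 0.04193 = 2.89 g/cm³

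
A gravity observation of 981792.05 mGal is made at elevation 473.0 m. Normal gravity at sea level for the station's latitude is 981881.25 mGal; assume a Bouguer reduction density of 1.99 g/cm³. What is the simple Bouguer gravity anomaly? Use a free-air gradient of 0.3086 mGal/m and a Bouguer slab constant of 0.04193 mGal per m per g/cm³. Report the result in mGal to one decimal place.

17.3

Free-air correction = 0.3086 × 473.0 = 145.97 mGal
Free-air anomaly = 981792.05 − 981881.25 + (145.97) = 56.77 mGal
Bouguer slab correction = 0.04193 × 1.99 × 473.0 = 39.47 mGal
Simple Bouguer anomaly = 56.77 − (39.47) = 17.30 mGal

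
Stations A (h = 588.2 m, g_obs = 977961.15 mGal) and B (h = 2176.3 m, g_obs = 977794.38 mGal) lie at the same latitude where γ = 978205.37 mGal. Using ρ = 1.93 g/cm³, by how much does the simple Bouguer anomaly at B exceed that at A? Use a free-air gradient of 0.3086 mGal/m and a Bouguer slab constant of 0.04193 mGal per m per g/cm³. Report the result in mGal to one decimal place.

194.8

Δg_SB(A) = 977961.15 − 978205.37 + 0.3086×588.2 − 0.04193×1.93×588.2 = -110.30 mGal
Δg_SB(B) = 977794.38 − 978205.37 + 0.3086×2176.3 − 0.04193×1.93×2176.3 = 84.50 mGal
Difference = 84.50 − (-110.30) = 194.80 mGal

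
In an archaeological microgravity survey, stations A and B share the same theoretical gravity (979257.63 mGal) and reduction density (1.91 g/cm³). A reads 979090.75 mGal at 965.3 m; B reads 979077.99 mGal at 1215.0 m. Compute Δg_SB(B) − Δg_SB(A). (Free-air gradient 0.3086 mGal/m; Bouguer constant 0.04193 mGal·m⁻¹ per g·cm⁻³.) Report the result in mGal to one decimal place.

Δg_SB(A) = 979090.75 − 979257.63 + 0.3086×965.3 − 0.04193×1.91×965.3 = 53.70 mGal
Δg_SB(B) = 979077.99 − 979257.63 + 0.3086×1215.0 − 0.04193×1.91×1215.0 = 98.00 mGal
Difference = 98.00 − (53.70) = 44.30 mGal

44.3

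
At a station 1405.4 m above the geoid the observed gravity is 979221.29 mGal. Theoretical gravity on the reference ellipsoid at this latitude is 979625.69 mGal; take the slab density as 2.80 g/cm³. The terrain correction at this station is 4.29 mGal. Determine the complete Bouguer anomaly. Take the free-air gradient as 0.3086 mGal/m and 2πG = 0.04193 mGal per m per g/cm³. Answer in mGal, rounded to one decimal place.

-131.4

Free-air correction = 0.3086 × 1405.4 = 433.71 mGal
Free-air anomaly = 979221.29 − 979625.69 + (433.71) = 29.31 mGal
Bouguer slab correction = 0.04193 × 2.80 × 1405.4 = 165.00 mGal
Simple Bouguer anomaly = 29.31 − (165.00) = -135.69 mGal
Complete Bouguer anomaly = -135.69 + 4.29 = -131.40 mGal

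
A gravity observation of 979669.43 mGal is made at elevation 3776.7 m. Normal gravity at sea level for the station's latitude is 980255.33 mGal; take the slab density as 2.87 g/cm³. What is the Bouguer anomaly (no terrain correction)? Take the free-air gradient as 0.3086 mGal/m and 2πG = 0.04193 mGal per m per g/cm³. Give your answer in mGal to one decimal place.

125.1

Free-air correction = 0.3086 × 3776.7 = 1165.49 mGal
Free-air anomaly = 979669.43 − 980255.33 + (1165.49) = 579.59 mGal
Bouguer slab correction = 0.04193 × 2.87 × 3776.7 = 454.48 mGal
Simple Bouguer anomaly = 579.59 − (454.48) = 125.11 mGal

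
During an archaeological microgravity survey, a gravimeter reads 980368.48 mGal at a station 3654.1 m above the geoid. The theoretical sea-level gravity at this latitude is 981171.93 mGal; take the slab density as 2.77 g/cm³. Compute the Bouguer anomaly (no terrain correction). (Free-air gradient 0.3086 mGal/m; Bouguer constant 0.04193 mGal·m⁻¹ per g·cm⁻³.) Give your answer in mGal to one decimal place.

-100.2

Free-air correction = 0.3086 × 3654.1 = 1127.66 mGal
Free-air anomaly = 980368.48 − 981171.93 + (1127.66) = 324.21 mGal
Bouguer slab correction = 0.04193 × 2.77 × 3654.1 = 424.41 mGal
Simple Bouguer anomaly = 324.21 − (424.41) = -100.20 mGal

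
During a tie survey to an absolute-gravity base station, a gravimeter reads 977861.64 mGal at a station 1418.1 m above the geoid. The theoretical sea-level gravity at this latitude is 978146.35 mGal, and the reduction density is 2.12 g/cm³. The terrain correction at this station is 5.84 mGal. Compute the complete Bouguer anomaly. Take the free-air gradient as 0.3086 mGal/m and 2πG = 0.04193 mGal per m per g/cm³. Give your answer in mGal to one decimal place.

32.7

Free-air correction = 0.3086 × 1418.1 = 437.63 mGal
Free-air anomaly = 977861.64 − 978146.35 + (437.63) = 152.92 mGal
Bouguer slab correction = 0.04193 × 2.12 × 1418.1 = 126.06 mGal
Simple Bouguer anomaly = 152.92 − (126.06) = 26.86 mGal
Complete Bouguer anomaly = 26.86 + 5.84 = 32.70 mGal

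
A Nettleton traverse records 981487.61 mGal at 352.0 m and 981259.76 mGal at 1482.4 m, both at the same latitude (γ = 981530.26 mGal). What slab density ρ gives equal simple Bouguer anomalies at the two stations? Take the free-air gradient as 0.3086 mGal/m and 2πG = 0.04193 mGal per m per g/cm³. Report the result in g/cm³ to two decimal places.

Δg_obs = 981259.76 − 981487.61 = -227.85 mGal over Δh = 1482.4 − 352.0 = 1130.4 m
Equal Bouguer anomalies ⇒ Δg_obs + (0.3086 − 0.04193ρ)·Δh = 0
0.3086 − 0.04193ρ = −Δg_obs/Δh = 0.20157
ρ = (0.3086 − 0.20157) / 0.04193 = 2.55 g/cm³

2.55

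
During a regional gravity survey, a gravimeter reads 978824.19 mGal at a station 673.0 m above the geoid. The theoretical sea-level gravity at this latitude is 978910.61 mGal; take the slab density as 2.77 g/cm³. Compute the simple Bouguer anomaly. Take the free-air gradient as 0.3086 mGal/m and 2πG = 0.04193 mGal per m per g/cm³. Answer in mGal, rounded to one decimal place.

Free-air correction = 0.3086 × 673.0 = 207.69 mGal
Free-air anomaly = 978824.19 − 978910.61 + (207.69) = 121.27 mGal
Bouguer slab correction = 0.04193 × 2.77 × 673.0 = 78.17 mGal
Simple Bouguer anomaly = 121.27 − (78.17) = 43.10 mGal

43.1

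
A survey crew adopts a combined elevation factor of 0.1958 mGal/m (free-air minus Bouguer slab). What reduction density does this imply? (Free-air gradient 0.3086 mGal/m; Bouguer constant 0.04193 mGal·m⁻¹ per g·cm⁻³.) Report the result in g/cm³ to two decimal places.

2.69

0.1958 = 0.3086 − 0.04193 × ρ
ρ = (0.3086 − 0.1958) / 0.04193 = 2.69 g/cm³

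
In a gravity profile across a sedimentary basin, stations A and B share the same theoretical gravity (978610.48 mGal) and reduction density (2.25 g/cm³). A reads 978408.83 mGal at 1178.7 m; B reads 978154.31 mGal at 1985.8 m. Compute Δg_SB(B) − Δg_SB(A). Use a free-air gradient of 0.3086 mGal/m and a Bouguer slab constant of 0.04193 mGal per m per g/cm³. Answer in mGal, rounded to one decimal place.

-81.6

Δg_SB(A) = 978408.83 − 978610.48 + 0.3086×1178.7 − 0.04193×2.25×1178.7 = 50.90 mGal
Δg_SB(B) = 978154.31 − 978610.48 + 0.3086×1985.8 − 0.04193×2.25×1985.8 = -30.70 mGal
Difference = -30.70 − (50.90) = -81.60 mGal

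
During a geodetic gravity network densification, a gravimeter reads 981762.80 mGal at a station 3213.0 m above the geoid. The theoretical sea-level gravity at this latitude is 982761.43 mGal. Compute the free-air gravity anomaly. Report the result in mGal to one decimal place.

-7.1

Free-air correction = 0.3086 × 3213.0 = 991.53 mGal
Free-air anomaly = 981762.80 − 982761.43 + (991.53) = -7.10 mGal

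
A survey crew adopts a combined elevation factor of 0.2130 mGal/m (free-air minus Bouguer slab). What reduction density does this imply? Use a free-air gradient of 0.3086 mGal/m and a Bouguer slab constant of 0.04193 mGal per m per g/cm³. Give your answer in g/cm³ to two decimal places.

2.28

0.2130 = 0.3086 − 0.04193 × ρ
ρ = (0.3086 − 0.2130) / 0.04193 = 2.28 g/cm³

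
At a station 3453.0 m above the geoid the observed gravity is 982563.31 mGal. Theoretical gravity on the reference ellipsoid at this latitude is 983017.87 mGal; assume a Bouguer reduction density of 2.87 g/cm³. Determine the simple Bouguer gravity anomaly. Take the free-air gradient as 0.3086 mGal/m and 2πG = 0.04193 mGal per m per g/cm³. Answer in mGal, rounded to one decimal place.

Free-air correction = 0.3086 × 3453.0 = 1065.60 mGal
Free-air anomaly = 982563.31 − 983017.87 + (1065.60) = 611.04 mGal
Bouguer slab correction = 0.04193 × 2.87 × 3453.0 = 415.53 mGal
Simple Bouguer anomaly = 611.04 − (415.53) = 195.51 mGal

195.5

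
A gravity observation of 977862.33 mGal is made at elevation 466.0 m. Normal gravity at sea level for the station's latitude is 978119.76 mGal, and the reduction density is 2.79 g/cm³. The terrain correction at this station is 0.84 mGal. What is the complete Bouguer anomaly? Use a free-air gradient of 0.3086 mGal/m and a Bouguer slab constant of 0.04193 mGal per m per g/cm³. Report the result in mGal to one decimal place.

-167.3

Free-air correction = 0.3086 × 466.0 = 143.81 mGal
Free-air anomaly = 977862.33 − 978119.76 + (143.81) = -113.62 mGal
Bouguer slab correction = 0.04193 × 2.79 × 466.0 = 54.51 mGal
Simple Bouguer anomaly = -113.62 − (54.51) = -168.13 mGal
Complete Bouguer anomaly = -168.13 + 0.84 = -167.29 mGal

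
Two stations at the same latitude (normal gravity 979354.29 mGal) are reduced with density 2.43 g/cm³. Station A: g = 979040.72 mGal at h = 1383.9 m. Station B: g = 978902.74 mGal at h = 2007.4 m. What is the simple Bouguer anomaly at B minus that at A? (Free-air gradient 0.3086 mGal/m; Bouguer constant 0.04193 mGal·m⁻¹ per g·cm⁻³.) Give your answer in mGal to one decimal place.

Δg_SB(A) = 979040.72 − 979354.29 + 0.3086×1383.9 − 0.04193×2.43×1383.9 = -27.50 mGal
Δg_SB(B) = 978902.74 − 979354.29 + 0.3086×2007.4 − 0.04193×2.43×2007.4 = -36.60 mGal
Difference = -36.60 − (-27.50) = -9.10 mGal

-9.1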